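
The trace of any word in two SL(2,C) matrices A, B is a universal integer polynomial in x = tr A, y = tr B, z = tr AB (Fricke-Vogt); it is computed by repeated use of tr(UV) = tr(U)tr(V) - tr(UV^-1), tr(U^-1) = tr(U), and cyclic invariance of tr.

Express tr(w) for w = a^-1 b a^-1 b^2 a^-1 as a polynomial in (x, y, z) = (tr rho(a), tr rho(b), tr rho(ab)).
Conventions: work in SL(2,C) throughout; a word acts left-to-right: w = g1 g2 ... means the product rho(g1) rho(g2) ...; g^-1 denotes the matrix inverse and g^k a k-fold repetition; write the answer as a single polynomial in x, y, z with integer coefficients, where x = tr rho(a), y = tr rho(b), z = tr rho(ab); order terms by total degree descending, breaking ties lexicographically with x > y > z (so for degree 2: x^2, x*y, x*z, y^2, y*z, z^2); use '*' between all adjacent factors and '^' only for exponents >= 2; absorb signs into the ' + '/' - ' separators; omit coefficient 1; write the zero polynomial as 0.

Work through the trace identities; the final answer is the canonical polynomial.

x^3*y^3 - 2*x^2*y^2*z - x^3*y - x*y^3 + x*y*z^2 + x^2*z + y^2*z + x*y - z

tr(b^2) = tr(b)*tr(b) - tr(1)  (reduce the b square) = y^2 - 2
tr(b^3) = tr(b)*tr(b^2) - tr(b)  (reduce the b square) = y^3 - 3*y
tr(b a b) = tr(b)*tr(a b) - tr(a)  (reduce the b square) = y*z - x
tr(b^3 a) = tr(b)*tr(b a b) - tr(b a)  (reduce the b square) = y^2*z - x*y - z
tr(b^3 a^-1) = tr(b^3)*tr(a) - tr(b^3 a)  (eliminate a^-1) = x*y^3 - y^2*z - 2*x*y + z
tr(b^2 a^-2 b) = tr(b^3 a^-1)*tr(a) - tr(b^3)  (eliminate a^-1) = x^2*y^3 - x*y^2*z - 2*x^2*y - y^3 + x*z + 3*y
tr(a b a b) = tr(a b)*tr(a b) - tr(1)  (split on a) = z^2 - 2
tr(a b a) = tr(a)*tr(b a) - tr(b)  (reduce the a square) = x*z - y
tr(b a b^2 a) = tr(b)*tr(a b a b) - tr(a b a)  (reduce the b square) = y*z^2 - x*z - y
tr(b a b^2 a^-1) = tr(b a b^2)*tr(a) - tr(b a b^2 a)  (eliminate a^-1) = x*y^2*z - x^2*y - y*z^2 + y
tr(b^2 a^-2 b a) = tr(b a b^2 a^-1)*tr(a) - tr(b a b^2)  (eliminate a^-1) = x^2*y^2*z - x^3*y - x*y*z^2 - y^2*z + 2*x*y + z
tr(a^-1 b a^-1 b^2 a^-1) = tr(b^2 a^-2 b)*tr(a) - tr(b^2 a^-2 b a)  (eliminate a^-1) = x^3*y^3 - 2*x^2*y^2*z - x^3*y - x*y^3 + x*y*z^2 + x^2*z + y^2*z + x*y - z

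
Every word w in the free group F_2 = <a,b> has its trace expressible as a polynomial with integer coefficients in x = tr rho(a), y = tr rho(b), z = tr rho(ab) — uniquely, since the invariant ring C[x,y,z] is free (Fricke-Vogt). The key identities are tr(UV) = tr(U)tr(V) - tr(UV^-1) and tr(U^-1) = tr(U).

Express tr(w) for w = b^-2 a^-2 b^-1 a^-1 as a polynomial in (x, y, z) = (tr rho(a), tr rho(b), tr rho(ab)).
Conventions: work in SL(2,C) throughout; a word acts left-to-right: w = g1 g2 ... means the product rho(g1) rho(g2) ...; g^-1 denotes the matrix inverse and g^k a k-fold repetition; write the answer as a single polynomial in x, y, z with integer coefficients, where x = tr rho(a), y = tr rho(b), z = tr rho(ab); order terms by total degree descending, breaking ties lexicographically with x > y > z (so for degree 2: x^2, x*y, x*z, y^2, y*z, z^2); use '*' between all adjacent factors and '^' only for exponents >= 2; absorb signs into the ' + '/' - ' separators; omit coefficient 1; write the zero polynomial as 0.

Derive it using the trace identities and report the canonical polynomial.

so tr(a^-1) = tr(a) = x
reduce: tr(a^-2) = tr(a^-1) tr(a) - tr(1)  (eliminate a^-1) = x^2 - 2
tr(a^-3) = tr(a^-2) tr(a) - tr(a^-1)  (eliminate a^-1) = x^3 - 3*x
tr(a^-1 b) = tr(b) tr(a) - tr(b a)  (eliminate a^-1) = x*y - z
tr(b a^-2) = tr(a^-1 b) tr(a) - tr(a^-1 b a)  (eliminate a^-1) = x^2*y - x*z - y
tr(a^-3 b) = tr(b a^-2) tr(a) - tr(b a^-1)  (eliminate a^-1) = x^3*y - x^2*z - 2*x*y + z
tr(a^-2 b^-1 a^-1) = tr(a^-3) tr(b) - tr(a^-3 b)  (eliminate b^-1) = x^2*z - x*y - z
reduce: tr(b^2) = tr(b) tr(b) - tr(1)  (reduce the b square) = y^2 - 2
tr(b^2 a) = tr(b) tr(a b) - tr(a)  (reduce the b square) = y*z - x
so tr(b a^-1 b) = tr(b^2) tr(a) - tr(b^2 a)  (eliminate a^-1) = x*y^2 - y*z - x
reduce: tr(b a b a) = tr(a b) tr(a b) - tr(1)  (split on a) = z^2 - 2
reduce: tr(b a^-1 b a) = tr(b a b) tr(a) - tr(b a b a)  (eliminate a^-1) = x*y*z - x^2 - z^2 + 2
so tr(b a^-1 b a^-1) = tr(b a^-1 b) tr(a) - tr(b a^-1 b a)  (eliminate a^-1) = x^2*y^2 - 2*x*y*z + z^2 - 2
reduce: tr(a^-1 b a^-2 b) = tr(b a^-1 b a^-1) tr(a) - tr(b a^-1 b)  (eliminate a^-1) = x^3*y^2 - 2*x^2*y*z - x*y^2 + x*z^2 + y*z - x
so tr(a^-2 b^-1 a^-1 b) = tr(a^-1 b a^-2) tr(b) - tr(a^-1 b a^-2 b)  (eliminate b^-1) = x^2*y*z - x*y^2 - x*z^2 + x
so tr(b^-1 a^-2 b^-1 a^-1) = tr(a^-2 b^-1 a^-1) tr(b) - tr(a^-2 b^-1 a^-1 b)  (eliminate b^-1) = x*z^2 - y*z - x
tr(b^-2 a^-2 b^-1 a^-1) = tr(b^-1 a^-2 b^-1 a^-1) tr(b) - tr(b^-1 a^-2 b^-1 a^-1 b)  (eliminate b^-1) = x*y*z^2 - x^2*z - y^2*z + z

x*y*z^2 - x^2*z - y^2*z + z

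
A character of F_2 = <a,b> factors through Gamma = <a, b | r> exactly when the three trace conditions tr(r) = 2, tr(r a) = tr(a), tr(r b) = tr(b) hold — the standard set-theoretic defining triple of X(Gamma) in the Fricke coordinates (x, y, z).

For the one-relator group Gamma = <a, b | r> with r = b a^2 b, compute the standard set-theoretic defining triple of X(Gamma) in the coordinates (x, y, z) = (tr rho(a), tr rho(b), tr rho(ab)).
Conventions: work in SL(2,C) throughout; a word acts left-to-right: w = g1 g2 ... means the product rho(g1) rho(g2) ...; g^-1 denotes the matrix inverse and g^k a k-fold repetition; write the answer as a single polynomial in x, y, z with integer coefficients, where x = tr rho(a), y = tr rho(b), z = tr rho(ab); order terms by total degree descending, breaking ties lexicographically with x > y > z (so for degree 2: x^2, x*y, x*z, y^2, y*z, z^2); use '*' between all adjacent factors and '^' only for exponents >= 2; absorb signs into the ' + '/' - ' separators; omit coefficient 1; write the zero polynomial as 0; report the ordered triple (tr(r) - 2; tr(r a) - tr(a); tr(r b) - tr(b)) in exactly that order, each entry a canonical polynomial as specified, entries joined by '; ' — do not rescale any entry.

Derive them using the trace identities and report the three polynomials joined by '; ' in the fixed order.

tr(b^2 a) = tr(b)*tr(a b) - tr(a)  (reduce the b square) = y*z - x
tr(b^2) = tr(b)*tr(b) - tr(1)  (reduce the b square) = y^2 - 2
tr(b a^2 b) = tr(a)*tr(b^2 a) - tr(b^2)  (reduce the a square) = x*y*z - x^2 - y^2 + 2
use: tr(b a b a) = tr(a b)*tr(a b) - tr(1) = z^2 - 2
tr(b a^2 b a) = tr(a)*tr(b a b a) - tr(b a b) = x*z^2 - y*z - x
tr(a^2 b) = tr(a)*tr(b a) - tr(b)   [square of a] = x*z - y
tr(b a^2 b^2) = tr(b)*tr(a^2 b^2) - tr(a^2 b)   [square of b] = x*y^2*z - x^2*y - y^3 - x*z + 3*y
assemble the triple (tr(r) - 2; tr(r a) - x; tr(r b) - y)

x*y*z - x^2 - y^2; x*z^2 - y*z - 2*x; x*y^2*z - x^2*y - y^3 - x*z + 2*y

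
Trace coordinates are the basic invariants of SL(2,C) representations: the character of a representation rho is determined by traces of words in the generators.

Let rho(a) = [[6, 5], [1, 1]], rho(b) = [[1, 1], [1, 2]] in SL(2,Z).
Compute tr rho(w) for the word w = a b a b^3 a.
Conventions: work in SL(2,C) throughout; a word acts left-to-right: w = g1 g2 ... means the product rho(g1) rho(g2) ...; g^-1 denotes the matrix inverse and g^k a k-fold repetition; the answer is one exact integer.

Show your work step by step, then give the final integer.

8631

rho(a) = [[6, 5], [1, 1]]
... * rho(b) = [[1, 1], [1, 2]]  ->  [[11, 16], [2, 3]]
... * rho(a) = [[6, 5], [1, 1]]  ->  [[82, 71], [15, 13]]
... * rho(b) = [[1, 1], [1, 2]]  ->  [[153, 224], [28, 41]]
... * rho(b) = [[1, 1], [1, 2]]  ->  [[377, 601], [69, 110]]
... * rho(b) = [[1, 1], [1, 2]]  ->  [[978, 1579], [179, 289]]
... * rho(a) = [[6, 5], [1, 1]]  ->  [[7447, 6469], [1363, 1184]]
tr = 7447 + 1184 = 8631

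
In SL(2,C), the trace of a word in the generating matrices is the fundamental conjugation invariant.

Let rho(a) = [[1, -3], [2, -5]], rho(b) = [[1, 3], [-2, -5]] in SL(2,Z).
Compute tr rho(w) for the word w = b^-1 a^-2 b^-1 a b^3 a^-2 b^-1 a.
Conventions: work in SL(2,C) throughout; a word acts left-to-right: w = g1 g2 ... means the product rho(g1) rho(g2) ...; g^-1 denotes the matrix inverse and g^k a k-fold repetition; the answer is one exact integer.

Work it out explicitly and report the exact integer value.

-171182578

rho(b^-1) = [[-5, -3], [2, 1]]
... * rho(a^-1) = [[-5, 3], [-2, 1]]  ->  [[31, -18], [-12, 7]]
... * rho(a^-1) = [[-5, 3], [-2, 1]]  ->  [[-119, 75], [46, -29]]
... * rho(b^-1) = [[-5, -3], [2, 1]]  ->  [[745, 432], [-288, -167]]
... * rho(a) = [[1, -3], [2, -5]]  ->  [[1609, -4395], [-622, 1699]]
... * rho(b) = [[1, 3], [-2, -5]]  ->  [[10399, 26802], [-4020, -10361]]
... * rho(b) = [[1, 3], [-2, -5]]  ->  [[-43205, -102813], [16702, 39745]]
... * rho(b) = [[1, 3], [-2, -5]]  ->  [[162421, 384450], [-62788, -148619]]
... * rho(a^-1) = [[-5, 3], [-2, 1]]  ->  [[-1581005, 871713], [611178, -336983]]
... * rho(a^-1) = [[-5, 3], [-2, 1]]  ->  [[6161599, -3871302], [-2381924, 1496551]]
... * rho(b^-1) = [[-5, -3], [2, 1]]  ->  [[-38550599, -22356099], [14902722, 8642323]]
... * rho(a) = [[1, -3], [2, -5]]  ->  [[-83262797, 227432292], [32187368, -87919781]]
tr = -83262797 + -87919781 = -171182578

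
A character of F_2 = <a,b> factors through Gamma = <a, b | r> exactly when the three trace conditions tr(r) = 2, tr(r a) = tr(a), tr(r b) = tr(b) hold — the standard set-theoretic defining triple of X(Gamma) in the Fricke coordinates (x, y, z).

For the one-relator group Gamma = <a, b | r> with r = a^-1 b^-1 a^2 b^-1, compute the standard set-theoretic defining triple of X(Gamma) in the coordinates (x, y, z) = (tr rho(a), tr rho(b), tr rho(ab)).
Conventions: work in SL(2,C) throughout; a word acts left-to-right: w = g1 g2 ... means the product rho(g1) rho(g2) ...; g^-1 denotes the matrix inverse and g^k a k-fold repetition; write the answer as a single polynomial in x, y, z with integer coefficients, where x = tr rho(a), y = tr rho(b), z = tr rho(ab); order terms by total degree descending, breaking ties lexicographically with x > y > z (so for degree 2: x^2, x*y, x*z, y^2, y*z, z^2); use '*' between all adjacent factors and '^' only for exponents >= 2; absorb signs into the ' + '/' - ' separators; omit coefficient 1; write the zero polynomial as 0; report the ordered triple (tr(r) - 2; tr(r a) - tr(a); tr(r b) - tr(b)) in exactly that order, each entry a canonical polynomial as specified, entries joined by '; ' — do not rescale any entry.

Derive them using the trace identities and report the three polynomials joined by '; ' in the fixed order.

x^2*y*z - x^3 - x*z^2 - y*z + 3*x - 2; x^2*y^2 - x*y*z - x^2 - y^2 - x + 2; x*y - y - z

next, trace(a b^-1) = trace(a) trace(b) - trace(a b)  (eliminate b^-1) = x*y - z
trace(a^2) = trace(a) trace(a) - trace(1)  (reduce the a square) = x^2 - 2
next, trace(b a^2) = trace(a) trace(b a) - trace(b)  (reduce the a square) = x*z - y
next, trace(a b a^2) = trace(a) trace(b a^2) - trace(b a)  (reduce the a square) = x^2*z - x*y - z
trace(b a b a) = trace(a b) trace(a b) - trace(1)  (split on a) = z^2 - 2
trace(b a b) = trace(b) trace(a b) - trace(a)  (reduce the b square) = y*z - x
and trace(a b a^2 b) = trace(a) trace(b a b a) - trace(b a b)  (reduce the a square) = x*z^2 - y*z - x
trace(b a^2 b^-1 a) = trace(a b a^2) trace(b) - trace(a b a^2 b)  (eliminate b^-1) = x^2*y*z - x*y^2 - x*z^2 + x
next, trace(a^2 b^-1 a^-1 b) = trace(b a^2 b^-1) trace(a) - trace(b a^2 b^-1 a)  (eliminate a^-1) = -x^2*y*z + x^3 + x*y^2 + x*z^2 - 3*x
next, trace(a^-1 b^-1 a^2 b^-1) = trace(a^2 b^-1 a^-1) trace(b) - trace(a^2 b^-1 a^-1 b)  (eliminate b^-1) = x^2*y*z - x^3 - x*z^2 - y*z + 3*x
trace(b^-1 a^2) = trace(a^2) trace(b) - trace(a^2 b)  (eliminate b^-1) = x^2*y - x*z - y
trace(b^-1 a^2 b^-1) = trace(b^-1 a^2) trace(b) - trace(b^-1 a^2 b)  (eliminate b^-1) = x^2*y^2 - x*y*z - x^2 - y^2 + 2
assemble the triple (trace(r) - 2; trace(r a) - x; trace(r b) - y)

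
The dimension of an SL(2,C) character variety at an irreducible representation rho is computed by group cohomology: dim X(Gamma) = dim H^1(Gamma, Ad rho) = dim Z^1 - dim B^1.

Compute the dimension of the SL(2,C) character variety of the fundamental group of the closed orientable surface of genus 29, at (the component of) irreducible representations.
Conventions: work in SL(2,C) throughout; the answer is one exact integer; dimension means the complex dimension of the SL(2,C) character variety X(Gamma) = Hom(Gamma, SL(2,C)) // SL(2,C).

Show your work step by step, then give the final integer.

Gamma = pi_1(Sigma_29) = < a_1, b_1, ..., a_29, b_29 | prod [a_i, b_i] > has 2g = 58 generators and 1 relator.
Unconstrained cocycle data is one sl_2 vector per generator (174 dimensions), cut by the relator condition d_2(z) = 0.
At an irreducible rho, H^2 = coker(d_2) vanishes (Poincare duality: H^2 is dual to H^0 = invariants = 0), so d_2 is surjective onto sl_2 and dim Z^1 = 174 - 3 = 171.
As always at irreducible rho, dim B^1 = 3.
dim X = dim H^1 = 171 - 3 = 168.

168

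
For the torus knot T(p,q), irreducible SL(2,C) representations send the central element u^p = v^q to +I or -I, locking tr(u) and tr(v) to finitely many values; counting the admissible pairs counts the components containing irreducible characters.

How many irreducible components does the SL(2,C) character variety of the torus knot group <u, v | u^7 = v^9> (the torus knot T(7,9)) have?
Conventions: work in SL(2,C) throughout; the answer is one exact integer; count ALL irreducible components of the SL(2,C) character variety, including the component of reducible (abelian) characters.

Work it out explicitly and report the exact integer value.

25

In the torus knot group T(7,9), u^7 = v^9 is central, so an irreducible representation sends it to +I or -I (Schur).
So on each irreducible component the traces are pinned: tr(u) = 2*cos(pi*alpha/7) with 1 <= alpha <= 6, tr(v) = 2*cos(pi*beta/9) with 1 <= beta <= 8.
The two central values (-1)^alpha I and (-1)^beta I must be the same matrix, so alpha and beta share a parity.
Counting: 3 odd alphas x 4 odd betas + 3 even alphas x 4 even betas = 12 + 12 = 24.
That is 24 components of irreducible characters, and with the reducible (abelian) component the total is 25.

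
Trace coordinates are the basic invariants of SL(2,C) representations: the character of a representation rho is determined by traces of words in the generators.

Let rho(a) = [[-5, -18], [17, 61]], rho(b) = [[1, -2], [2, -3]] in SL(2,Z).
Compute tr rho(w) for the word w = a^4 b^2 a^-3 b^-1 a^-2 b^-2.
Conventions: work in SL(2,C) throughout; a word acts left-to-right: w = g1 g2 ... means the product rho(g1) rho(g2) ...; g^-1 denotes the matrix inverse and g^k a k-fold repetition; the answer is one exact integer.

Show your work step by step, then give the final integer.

rho(a) = [[-5, -18], [17, 61]]
... * rho(a) = [[-5, -18], [17, 61]]  ->  [[-281, -1008], [952, 3415]]
... * rho(a) = [[-5, -18], [17, 61]]  ->  [[-15731, -56430], [53295, 191179]]
... * rho(a) = [[-5, -18], [17, 61]]  ->  [[-880655, -3159072], [2983568, 10702609]]
... * rho(b) = [[1, -2], [2, -3]]  ->  [[-7198799, 11238526], [24388786, -38074963]]
... * rho(b) = [[1, -2], [2, -3]]  ->  [[15278253, -19317980], [-51761140, 65447317]]
... * rho(a^-1) = [[61, 18], [-17, -5]]  ->  [[1260379093, 371598454], [-4270033929, -1258937105]]
... * rho(a^-1) = [[61, 18], [-17, -5]]  ->  [[70565950955, 20828831404], [-239070138884, -70565925197]]
... * rho(a^-1) = [[61, 18], [-17, -5]]  ->  [[3950432874387, 1166042960170], [-13383657743575, -3950432873927]]
... * rho(b^-1) = [[-3, 2], [-2, 1]]  ->  [[-14183384543501, 9066908708944], [48051838978579, -30717748361077]]
... * rho(a^-1) = [[61, 18], [-17, -5]]  ->  [[-1019323905205609, -300635465327738], [3453363899831628, 1018521843419807]]
... * rho(a^-1) = [[61, 18], [-17, -5]]  ->  [[-57067955306970603, -16844652967062272], [193340326551592589, 57067940979870269]]
... * rho(b^-1) = [[-3, 2], [-2, 1]]  ->  [[204893171855036353, -130980563581003478], [-694156861614518305, 443748594083055447]]
... * rho(b^-1) = [[-3, 2], [-2, 1]]  ->  [[-352718388403102103, 278805780129069228], [1194973396677444021, -944565129145981163]]
tr = -352718388403102103 + -944565129145981163 = -1297283517549083266

-1297283517549083266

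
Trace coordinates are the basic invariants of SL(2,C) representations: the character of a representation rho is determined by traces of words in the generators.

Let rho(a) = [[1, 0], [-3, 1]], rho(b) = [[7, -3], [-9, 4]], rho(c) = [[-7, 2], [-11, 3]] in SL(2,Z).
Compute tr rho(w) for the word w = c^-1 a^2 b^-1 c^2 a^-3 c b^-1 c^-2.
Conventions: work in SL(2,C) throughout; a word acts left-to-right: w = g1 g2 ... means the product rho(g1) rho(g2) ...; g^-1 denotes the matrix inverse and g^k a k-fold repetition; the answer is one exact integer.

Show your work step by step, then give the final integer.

2797310

rho(c^-1) = [[3, -2], [11, -7]]
... * rho(a) = [[1, 0], [-3, 1]]  ->  [[9, -2], [32, -7]]
... * rho(a) = [[1, 0], [-3, 1]]  ->  [[15, -2], [53, -7]]
... * rho(b^-1) = [[4, 3], [9, 7]]  ->  [[42, 31], [149, 110]]
... * rho(c) = [[-7, 2], [-11, 3]]  ->  [[-635, 177], [-2253, 628]]
... * rho(c) = [[-7, 2], [-11, 3]]  ->  [[2498, -739], [8863, -2622]]
... * rho(a^-1) = [[1, 0], [3, 1]]  ->  [[281, -739], [997, -2622]]
... * rho(a^-1) = [[1, 0], [3, 1]]  ->  [[-1936, -739], [-6869, -2622]]
... * rho(a^-1) = [[1, 0], [3, 1]]  ->  [[-4153, -739], [-14735, -2622]]
... * rho(c) = [[-7, 2], [-11, 3]]  ->  [[37200, -10523], [131987, -37336]]
... * rho(b^-1) = [[4, 3], [9, 7]]  ->  [[54093, 37939], [191924, 134609]]
... * rho(c^-1) = [[3, -2], [11, -7]]  ->  [[579608, -373759], [2056471, -1326111]]
... * rho(c^-1) = [[3, -2], [11, -7]]  ->  [[-2372525, 1457097], [-8417808, 5169835]]
tr = -2372525 + 5169835 = 2797310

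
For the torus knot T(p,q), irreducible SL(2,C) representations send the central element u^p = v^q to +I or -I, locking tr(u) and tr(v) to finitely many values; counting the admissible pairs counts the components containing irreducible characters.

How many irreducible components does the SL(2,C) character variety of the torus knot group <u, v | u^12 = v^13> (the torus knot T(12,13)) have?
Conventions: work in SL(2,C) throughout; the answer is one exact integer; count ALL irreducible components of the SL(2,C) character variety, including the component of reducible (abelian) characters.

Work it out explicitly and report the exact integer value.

Gamma = < u, v | u^12 = v^13 > (torus knot T(12,13)); the central element u^12 = v^13 acts as +I or -I in any irreducible SL(2,C) representation.
On an irreducible component, tr(u) is locked at 2*cos(pi*alpha/12) for some alpha in 1..11, and tr(v) at 2*cos(pi*beta/13) for some beta in 1..12.
The two central values (-1)^alpha I and (-1)^beta I must be the same matrix, so alpha and beta share a parity.
count pairs: odd alpha (6 choices) x odd beta (6), plus even alpha (5) x even beta (6): 6*6 + 5*6 = 66.
Total: 66 irreducible-character components + 1 reducible (abelian) component = 67.

67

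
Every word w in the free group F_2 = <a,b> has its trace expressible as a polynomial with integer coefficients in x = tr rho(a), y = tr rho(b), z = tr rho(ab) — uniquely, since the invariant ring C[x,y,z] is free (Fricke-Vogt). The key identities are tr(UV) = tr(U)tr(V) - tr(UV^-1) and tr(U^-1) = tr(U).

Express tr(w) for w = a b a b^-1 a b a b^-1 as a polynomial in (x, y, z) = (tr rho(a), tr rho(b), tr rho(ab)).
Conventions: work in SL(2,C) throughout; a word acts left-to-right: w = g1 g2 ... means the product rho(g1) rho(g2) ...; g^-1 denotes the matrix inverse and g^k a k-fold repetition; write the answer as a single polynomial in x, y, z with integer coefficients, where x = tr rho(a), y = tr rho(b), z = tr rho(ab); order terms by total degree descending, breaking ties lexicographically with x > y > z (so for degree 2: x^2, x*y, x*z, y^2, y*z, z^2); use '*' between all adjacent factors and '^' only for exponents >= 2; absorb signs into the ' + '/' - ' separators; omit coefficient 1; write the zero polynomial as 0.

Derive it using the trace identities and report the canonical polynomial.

x^2*y^2*z^2 - 2*x*y^3*z - 2*x*y*z^3 + y^4 + 2*y^2*z^2 + z^4 + 4*x*y*z - 4*y^2 - 4*z^2 + 2

use: trace(b a b a) = trace(b a) trace(b a) - trace(1)   [split at repeated b] = z^2 - 2
apply: trace(b a b) = trace(b) trace(a b) - trace(a) = y*z - x
trace(b a^2 b a) = trace(a) trace(b a b a) - trace(b a b) = x*z^2 - y*z - x
apply: trace(a^2 b) = trace(a) trace(b a) - trace(b) = x*z - y
trace(a^2) = trace(a) trace(a) - trace(1) = x^2 - 2
trace(b a^2 b) = trace(b) trace(a^2 b) - trace(a^2) = x*y*z - x^2 - y^2 + 2
trace(a b a^2 b a) = trace(a) trace(b a^2 b a) - trace(b a^2 b) = x^2*z^2 - 2*x*y*z + y^2 - 2
apply: trace(b a b a b a) = trace(a b a b) trace(a b) - trace(b a)   [split at repeated a] = z^3 - 3*z
use: trace(b a b a b) = trace(b) trace(a b a b) - trace(a b a) = y*z^2 - x*z - y
trace(a b a^2 b a b) = trace(a) trace(b a b a b a) - trace(b a b a b) = x*z^3 - y*z^2 - 2*x*z + y
trace(a b a b^-1 a b a) = trace(a b a^2 b a) trace(b) - trace(a b a^2 b a b) = x^2*y*z^2 - 2*x*y^2*z - x*z^3 + y^3 + y*z^2 + 2*x*z - 3*y
use: trace(a b a b a b a b) = trace(a b) trace(a b a b a b) - trace(a^-1 b^-1 a^-1 b^-1)   [split at repeated a] = z^4 - 4*z^2 + 2
apply: trace(a b a b^-1 a b a b) = trace(a b a b a b a) trace(b) - trace(a b a b a b a b) = x*y*z^3 - y^2*z^2 - z^4 - 2*x*y*z + y^2 + 4*z^2 - 2
trace(a b a b^-1 a b a b^-1) = trace(a b a b^-1 a b a) trace(b) - trace(a b a b^-1 a b a b) = x^2*y^2*z^2 - 2*x*y^3*z - 2*x*y*z^3 + y^4 + 2*y^2*z^2 + z^4 + 4*x*y*z - 4*y^2 - 4*z^2 + 2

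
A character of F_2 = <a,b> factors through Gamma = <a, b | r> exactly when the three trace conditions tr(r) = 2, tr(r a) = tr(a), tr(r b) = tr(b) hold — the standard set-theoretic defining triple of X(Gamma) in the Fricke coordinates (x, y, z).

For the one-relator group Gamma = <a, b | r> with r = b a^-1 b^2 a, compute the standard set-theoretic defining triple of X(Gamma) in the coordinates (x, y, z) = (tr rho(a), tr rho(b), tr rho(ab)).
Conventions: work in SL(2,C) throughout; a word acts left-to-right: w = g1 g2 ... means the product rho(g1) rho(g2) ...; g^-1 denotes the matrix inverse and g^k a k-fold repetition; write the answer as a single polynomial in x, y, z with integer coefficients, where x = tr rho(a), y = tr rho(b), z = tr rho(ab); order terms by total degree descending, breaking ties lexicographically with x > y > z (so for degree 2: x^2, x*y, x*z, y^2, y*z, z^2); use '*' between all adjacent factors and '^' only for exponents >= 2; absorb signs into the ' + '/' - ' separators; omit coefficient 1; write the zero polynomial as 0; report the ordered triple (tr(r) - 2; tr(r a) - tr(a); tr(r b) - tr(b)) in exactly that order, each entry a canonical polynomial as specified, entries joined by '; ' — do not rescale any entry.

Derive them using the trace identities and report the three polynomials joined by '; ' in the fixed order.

so tr(a b^2) = tr(b)*tr(a b) - tr(a) = y*z - x
so tr(b^2 a b) = tr(b)*tr(a b^2) - tr(a b) = y^2*z - x*y - z
reduce: tr(a b a b) = tr(a b)*tr(a b) - tr(1) = z^2 - 2
reduce: tr(a b a) = tr(a)*tr(b a) - tr(b) = x*z - y
so tr(b^2 a b a) = tr(b)*tr(a b a b) - tr(a b a) = y*z^2 - x*z - y
reduce: tr(b a^-1 b^2 a) = tr(b^2 a b)*tr(a) - tr(b^2 a b a) = x*y^2*z - x^2*y - y*z^2 + y
reduce: tr(a^2) = tr(a)*tr(a) - tr(1) = x^2 - 2
so tr(b a^2 b) = tr(b)*tr(a^2 b) - tr(a^2) = x*y*z - x^2 - y^2 + 2
tr(b^2 a^2 b) = tr(b)*tr(b a^2 b) - tr(b a^2) = x*y^2*z - x^2*y - y^3 - x*z + 3*y
tr(a^2 b a b) = tr(a)*tr(b a b a) - tr(b a b) = x*z^2 - y*z - x
so tr(a^2 b a) = tr(a)*tr(b a^2) - tr(b a) = x^2*z - x*y - z
tr(b^2 a^2 b a) = tr(b)*tr(a^2 b a b) - tr(a^2 b a) = x*y*z^2 - x^2*z - y^2*z + z
reduce: tr(b a^-1 b^2 a^2) = tr(b^2 a^2 b)*tr(a) - tr(b^2 a^2 b a) = x^2*y^2*z - x^3*y - x*y^3 - x*y*z^2 + y^2*z + 3*x*y - z
reduce: tr(b^2 a b^2) = tr(b)*tr(b^2 a b) - tr(b^2 a) = y^3*z - x*y^2 - 2*y*z + x
tr(b^2 a b^2 a) = tr(b)*tr(a b^2 a b) - tr(a b^2 a) = y^2*z^2 - 2*x*y*z + x^2 - 2
tr(b a^-1 b^2 a b) = tr(b^2 a b^2)*tr(a) - tr(b^2 a b^2 a) = x*y^3*z - x^2*y^2 - y^2*z^2 + 2
assemble the triple (tr(r) - 2; tr(r a) - x; tr(r b) - y)

x*y^2*z - x^2*y - y*z^2 + y - 2; x^2*y^2*z - x^3*y - x*y^3 - x*y*z^2 + y^2*z + 3*x*y - x - z; x*y^3*z - x^2*y^2 - y^2*z^2 - y + 2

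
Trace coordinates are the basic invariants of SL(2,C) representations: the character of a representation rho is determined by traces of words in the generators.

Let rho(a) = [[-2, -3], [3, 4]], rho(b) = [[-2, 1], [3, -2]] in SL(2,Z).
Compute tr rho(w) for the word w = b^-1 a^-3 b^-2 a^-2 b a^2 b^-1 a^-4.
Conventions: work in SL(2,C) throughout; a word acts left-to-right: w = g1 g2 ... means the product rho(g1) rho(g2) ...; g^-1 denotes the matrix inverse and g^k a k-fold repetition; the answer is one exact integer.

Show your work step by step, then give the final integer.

-346282

rho(b^-1) = [[-2, -1], [-3, -2]]
... * rho(a^-1) = [[4, 3], [-3, -2]]  ->  [[-5, -4], [-6, -5]]
... * rho(a^-1) = [[4, 3], [-3, -2]]  ->  [[-8, -7], [-9, -8]]
... * rho(a^-1) = [[4, 3], [-3, -2]]  ->  [[-11, -10], [-12, -11]]
... * rho(b^-1) = [[-2, -1], [-3, -2]]  ->  [[52, 31], [57, 34]]
... * rho(b^-1) = [[-2, -1], [-3, -2]]  ->  [[-197, -114], [-216, -125]]
... * rho(a^-1) = [[4, 3], [-3, -2]]  ->  [[-446, -363], [-489, -398]]
... * rho(a^-1) = [[4, 3], [-3, -2]]  ->  [[-695, -612], [-762, -671]]
... * rho(b) = [[-2, 1], [3, -2]]  ->  [[-446, 529], [-489, 580]]
... * rho(a) = [[-2, -3], [3, 4]]  ->  [[2479, 3454], [2718, 3787]]
... * rho(a) = [[-2, -3], [3, 4]]  ->  [[5404, 6379], [5925, 6994]]
... * rho(b^-1) = [[-2, -1], [-3, -2]]  ->  [[-29945, -18162], [-32832, -19913]]
... * rho(a^-1) = [[4, 3], [-3, -2]]  ->  [[-65294, -53511], [-71589, -58670]]
... * rho(a^-1) = [[4, 3], [-3, -2]]  ->  [[-100643, -88860], [-110346, -97427]]
... * rho(a^-1) = [[4, 3], [-3, -2]]  ->  [[-135992, -124209], [-149103, -136184]]
... * rho(a^-1) = [[4, 3], [-3, -2]]  ->  [[-171341, -159558], [-187860, -174941]]
tr = -171341 + -174941 = -346282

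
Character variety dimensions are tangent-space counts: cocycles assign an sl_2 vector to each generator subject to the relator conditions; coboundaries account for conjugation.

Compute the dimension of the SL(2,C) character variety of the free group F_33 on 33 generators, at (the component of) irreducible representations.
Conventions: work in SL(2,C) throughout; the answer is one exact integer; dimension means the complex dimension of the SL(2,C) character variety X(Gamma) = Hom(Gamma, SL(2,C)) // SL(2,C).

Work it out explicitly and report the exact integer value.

Here Gamma is free of rank 33 — no relator constrains a cocycle.
Z^1(Gamma, Ad rho) = (sl_2)^33: a cocycle is a free choice of one sl_2 vector per generator, so dim Z^1 = 3*33 = 99.
dim B^1 = 3: the coboundary map is injective because an irreducible image has centralizer 0 in sl_2.
Therefore dim X = 99 - 3 = 96.

96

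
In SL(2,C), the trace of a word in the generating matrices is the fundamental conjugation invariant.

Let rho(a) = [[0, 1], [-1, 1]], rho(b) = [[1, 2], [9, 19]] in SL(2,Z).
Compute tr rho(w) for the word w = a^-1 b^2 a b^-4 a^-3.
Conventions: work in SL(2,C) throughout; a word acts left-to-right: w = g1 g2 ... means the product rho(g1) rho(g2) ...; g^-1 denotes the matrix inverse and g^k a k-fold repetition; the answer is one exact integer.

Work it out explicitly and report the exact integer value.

-88037998

rho(a^-1) = [[1, -1], [1, 0]]
... * rho(b) = [[1, 2], [9, 19]]  ->  [[-8, -17], [1, 2]]
... * rho(b) = [[1, 2], [9, 19]]  ->  [[-161, -339], [19, 40]]
... * rho(a) = [[0, 1], [-1, 1]]  ->  [[339, -500], [-40, 59]]
... * rho(b^-1) = [[19, -2], [-9, 1]]  ->  [[10941, -1178], [-1291, 139]]
... * rho(b^-1) = [[19, -2], [-9, 1]]  ->  [[218481, -23060], [-25780, 2721]]
... * rho(b^-1) = [[19, -2], [-9, 1]]  ->  [[4358679, -460022], [-514309, 54281]]
... * rho(b^-1) = [[19, -2], [-9, 1]]  ->  [[86955099, -9177380], [-10260400, 1082899]]
... * rho(a^-1) = [[1, -1], [1, 0]]  ->  [[77777719, -86955099], [-9177501, 10260400]]
... * rho(a^-1) = [[1, -1], [1, 0]]  ->  [[-9177380, -77777719], [1082899, 9177501]]
... * rho(a^-1) = [[1, -1], [1, 0]]  ->  [[-86955099, 9177380], [10260400, -1082899]]
tr = -86955099 + -1082899 = -88037998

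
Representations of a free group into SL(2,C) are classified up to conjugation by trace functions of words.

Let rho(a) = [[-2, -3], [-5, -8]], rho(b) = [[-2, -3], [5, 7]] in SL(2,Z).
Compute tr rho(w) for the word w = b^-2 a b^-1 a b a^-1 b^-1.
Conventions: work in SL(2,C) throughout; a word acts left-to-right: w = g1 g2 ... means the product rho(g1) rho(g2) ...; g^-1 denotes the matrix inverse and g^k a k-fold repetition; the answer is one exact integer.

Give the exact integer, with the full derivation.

10898

rho(b^-1) = [[7, 3], [-5, -2]]
... * rho(b^-1) = [[7, 3], [-5, -2]]  ->  [[34, 15], [-25, -11]]
... * rho(a) = [[-2, -3], [-5, -8]]  ->  [[-143, -222], [105, 163]]
... * rho(b^-1) = [[7, 3], [-5, -2]]  ->  [[109, 15], [-80, -11]]
... * rho(a) = [[-2, -3], [-5, -8]]  ->  [[-293, -447], [215, 328]]
... * rho(b) = [[-2, -3], [5, 7]]  ->  [[-1649, -2250], [1210, 1651]]
... * rho(a^-1) = [[-8, 3], [5, -2]]  ->  [[1942, -447], [-1425, 328]]
... * rho(b^-1) = [[7, 3], [-5, -2]]  ->  [[15829, 6720], [-11615, -4931]]
tr = 15829 + -4931 = 10898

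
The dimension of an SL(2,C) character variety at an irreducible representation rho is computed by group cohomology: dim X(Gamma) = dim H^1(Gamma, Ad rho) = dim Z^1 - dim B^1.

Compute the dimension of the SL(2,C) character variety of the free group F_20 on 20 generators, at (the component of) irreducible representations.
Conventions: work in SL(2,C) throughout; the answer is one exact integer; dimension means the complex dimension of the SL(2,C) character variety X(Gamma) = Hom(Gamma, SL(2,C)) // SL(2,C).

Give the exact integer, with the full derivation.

57

Here Gamma is free of rank 20 — no relator constrains a cocycle.
So Z^1 = (sl_2)^20 in full: dim Z^1 = 60.
At an irreducible rho the centralizer of the image in sl_2 is 0, so the coboundary map sl_2 -> Z^1 is injective: dim B^1 = 3.
dim H^1 = 60 - 3 = 57, which is dim X.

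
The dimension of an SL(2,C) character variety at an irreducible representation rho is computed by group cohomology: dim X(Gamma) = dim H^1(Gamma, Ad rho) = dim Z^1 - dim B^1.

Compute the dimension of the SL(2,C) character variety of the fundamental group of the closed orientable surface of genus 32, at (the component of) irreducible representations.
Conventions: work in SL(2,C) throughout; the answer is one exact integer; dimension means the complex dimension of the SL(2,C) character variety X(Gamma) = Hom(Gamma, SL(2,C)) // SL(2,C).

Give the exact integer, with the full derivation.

pi_1 of the closed genus-32 surface has 64 generators bound by the single product-of-commutators relator.
Before the relator condition, cocycle space has dim 3*64 = 192.
At an irreducible rho, H^2 = coker(d_2) vanishes (Poincare duality: H^2 is dual to H^0 = invariants = 0), so d_2 is surjective onto sl_2 and dim Z^1 = 192 - 3 = 189.
Coboundaries contribute dim B^1 = 3 (injective at irreducible rho).
dim H^1 = 189 - 3 = 186 = dim X.

186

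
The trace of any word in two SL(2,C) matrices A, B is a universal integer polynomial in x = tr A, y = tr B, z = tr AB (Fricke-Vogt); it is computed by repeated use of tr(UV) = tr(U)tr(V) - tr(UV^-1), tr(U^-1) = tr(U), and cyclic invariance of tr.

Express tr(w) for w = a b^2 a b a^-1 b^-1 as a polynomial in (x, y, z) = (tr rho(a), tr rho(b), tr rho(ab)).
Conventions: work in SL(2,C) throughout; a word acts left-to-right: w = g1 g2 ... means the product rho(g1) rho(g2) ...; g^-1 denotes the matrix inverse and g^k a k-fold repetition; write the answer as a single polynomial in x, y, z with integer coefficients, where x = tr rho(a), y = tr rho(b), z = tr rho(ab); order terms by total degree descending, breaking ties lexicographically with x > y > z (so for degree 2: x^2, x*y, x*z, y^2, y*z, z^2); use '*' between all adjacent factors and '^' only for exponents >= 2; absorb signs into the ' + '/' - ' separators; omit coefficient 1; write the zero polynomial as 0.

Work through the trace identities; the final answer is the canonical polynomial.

tr(b a b) = tr(b) * tr(a b) - tr(a) = y*z - x
tr(b^2 a b) = tr(b) * tr(b a b) - tr(b a) = y^2*z - x*y - z
tr(a b a b) = tr(b a) * tr(b a) - tr(1)   [split at repeated b] = z^2 - 2
next, tr(a b a) = tr(a) * tr(b a) - tr(b) = x*z - y
tr(a b^2 a b) = tr(b) * tr(a b a b) - tr(a b a) = y*z^2 - x*z - y
and tr(a^2) = tr(a) * tr(a) - tr(1) = x^2 - 2
and tr(a b^2 a) = tr(b) * tr(a^2 b) - tr(a^2) = x*y*z - x^2 - y^2 + 2
tr(b a b^2 a b) = tr(b) * tr(a b^2 a b) - tr(a b^2 a) = y^2*z^2 - 2*x*y*z + x^2 - 2
tr(a b a b a b) = tr(b a) * tr(b a b a) - tr(b^-1 a^-1)   [split at repeated b] = z^3 - 3*z
next, tr(a b a b a) = tr(a) * tr(b a b a) - tr(b a b) = x*z^2 - y*z - x
tr(b a b^2 a b a) = tr(b) * tr(a b a b a b) - tr(a b a b a) = y*z^3 - x*z^2 - 2*y*z + x
tr(a b^2 a b a^-1 b) = tr(b a b^2 a b) * tr(a) - tr(b a b^2 a b a) = x*y^2*z^2 - 2*x^2*y*z - y*z^3 + x^3 + x*z^2 + 2*y*z - 3*x
tr(a b^2 a b a^-1 b^-1) = tr(a b^2 a b a^-1) * tr(b) - tr(a b^2 a b a^-1 b) = -x*y^2*z^2 + 2*x^2*y*z + y^3*z + y*z^3 - x^3 - x*y^2 - x*z^2 - 3*y*z + 3*x

-x*y^2*z^2 + 2*x^2*y*z + y^3*z + y*z^3 - x^3 - x*y^2 - x*z^2 - 3*y*z + 3*x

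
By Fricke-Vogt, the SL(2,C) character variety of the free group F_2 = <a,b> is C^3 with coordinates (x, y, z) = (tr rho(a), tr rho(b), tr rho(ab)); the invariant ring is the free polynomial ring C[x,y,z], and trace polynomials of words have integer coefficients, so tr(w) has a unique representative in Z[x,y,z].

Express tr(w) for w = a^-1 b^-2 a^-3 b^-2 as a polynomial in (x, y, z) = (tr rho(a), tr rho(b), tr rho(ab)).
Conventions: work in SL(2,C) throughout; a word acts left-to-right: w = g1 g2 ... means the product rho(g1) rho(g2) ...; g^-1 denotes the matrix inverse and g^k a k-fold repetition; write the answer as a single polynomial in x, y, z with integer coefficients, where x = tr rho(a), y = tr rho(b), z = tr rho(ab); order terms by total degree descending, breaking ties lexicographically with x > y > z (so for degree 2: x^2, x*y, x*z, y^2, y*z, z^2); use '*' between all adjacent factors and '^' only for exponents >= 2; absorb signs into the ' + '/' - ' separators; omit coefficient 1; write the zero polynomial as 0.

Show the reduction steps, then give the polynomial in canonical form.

so tr(b^-1) = tr(b) = y
tr(b^-2) = tr(b^-1)*tr(b) - tr(1)  (eliminate b^-1) = y^2 - 2
reduce: tr(b^-1 a) = tr(a)*tr(b) - tr(a b)  (eliminate b^-1) = x*y - z
so tr(b^-2 a) = tr(b^-1 a)*tr(b) - tr(b^-1 a b)  (eliminate b^-1) = x*y^2 - y*z - x
reduce: tr(a^-1 b^-2) = tr(b^-2)*tr(a) - tr(b^-2 a)  (eliminate a^-1) = y*z - x
reduce: tr(b^-2 a^-2) = tr(a^-1 b^-2)*tr(a) - tr(a^-1 b^-2 a)  (eliminate a^-1) = x*y*z - x^2 - y^2 + 2
tr(b^-1 a^-2) = tr(a^-1 b^-1)*tr(a) - tr(a^-1 b^-1 a)  (eliminate a^-1) = x*z - y
tr(a^-1 b^-3 a^-1) = tr(b^-2 a^-2)*tr(b) - tr(b^-2 a^-2 b)  (eliminate b^-1) = x*y^2*z - x^2*y - y^3 - x*z + 3*y
so tr(b^-3) = tr(b^-2)*tr(b) - tr(b^-1)  (eliminate b^-1) = y^3 - 3*y
tr(b^-3 a) = tr(b^-2 a)*tr(b) - tr(b^-2 a b)  (eliminate b^-1) = x*y^3 - y^2*z - 2*x*y + z
reduce: tr(a^-1 b^-3) = tr(b^-3)*tr(a) - tr(b^-3 a)  (eliminate a^-1) = y^2*z - x*y - z
tr(a^-3 b^-3) = tr(a^-1 b^-3 a^-1)*tr(a) - tr(a^-1 b^-3)  (eliminate a^-1) = x^2*y^2*z - x^3*y - x*y^3 - x^2*z - y^2*z + 4*x*y + z
reduce: tr(a^-3 b^-2) = tr(a^-2 b^-2)*tr(a) - tr(a^-2 b^-2 a)  (eliminate a^-1) = x^2*y*z - x^3 - x*y^2 - y*z + 3*x
tr(b^-2 a^-3 b^-2) = tr(a^-3 b^-3)*tr(b) - tr(a^-3 b^-2)  (eliminate b^-1) = x^2*y^3*z - x^3*y^2 - x*y^4 - 2*x^2*y*z - y^3*z + x^3 + 5*x*y^2 + 2*y*z - 3*x
so tr(b a b a) = tr(b a)*tr(b a) - tr(1)  (split on b) = z^2 - 2
reduce: tr(b a b a^-1) = tr(b a b)*tr(a) - tr(b a b a)  (eliminate a^-1) = x*y*z - x^2 - z^2 + 2
so tr(a^-2 b a b) = tr(b a b a^-1)*tr(a) - tr(b a b)  (eliminate a^-1) = x^2*y*z - x^3 - x*z^2 - y*z + 3*x
reduce: tr(a^-1 b a b^-1 a^-1) = tr(a^-2 b a)*tr(b) - tr(a^-2 b a b)  (eliminate b^-1) = -x^2*y*z + x^3 + x*y^2 + x*z^2 - 3*x
reduce: tr(a^-1 b a b^-1) = tr(a^-1 b a)*tr(b) - tr(a^-1 b a b)  (eliminate b^-1) = -x*y*z + x^2 + y^2 + z^2 - 2
tr(a b^-1 a^-3 b) = tr(a^-1 b a b^-1 a^-1)*tr(a) - tr(a^-1 b a b^-1)  (eliminate a^-1) = -x^3*y*z + x^4 + x^2*y^2 + x^2*z^2 + x*y*z - 4*x^2 - y^2 - z^2 + 2
tr(a^-3 b^-1 a b^-1) = tr(a b^-1 a^-3)*tr(b) - tr(a b^-1 a^-3 b)  (eliminate b^-1) = x^3*y*z - x^4 - x^2*y^2 - x^2*z^2 + 4*x^2 + z^2 - 2
reduce: tr(b^-1 a b^-2 a^-3) = tr(a^-3 b^-1 a b^-1)*tr(b) - tr(a^-3 b^-1 a)  (eliminate b^-1) = x^3*y^2*z - x^4*y - x^2*y^3 - x^2*y*z^2 + 4*x^2*y + y*z^2 - x*z - y
tr(b^-2 a^-3 b^-2 a) = tr(b^-1 a b^-2 a^-3)*tr(b) - tr(b^-1 a b^-2 a^-3 b)  (eliminate b^-1) = x^3*y^3*z - x^4*y^2 - x^2*y^4 - x^2*y^2*z^2 + 4*x^2*y^2 + y^2*z^2 - 2*x*y*z + x^2 - 2
tr(a^-1 b^-2 a^-3 b^-2) = tr(b^-2 a^-3 b^-2)*tr(a) - tr(b^-2 a^-3 b^-2 a)  (eliminate a^-1) = x^2*y^2*z^2 - 2*x^3*y*z - x*y^3*z + x^4 + x^2*y^2 - y^2*z^2 + 4*x*y*z - 4*x^2 + 2

x^2*y^2*z^2 - 2*x^3*y*z - x*y^3*z + x^4 + x^2*y^2 - y^2*z^2 + 4*x*y*z - 4*x^2 + 2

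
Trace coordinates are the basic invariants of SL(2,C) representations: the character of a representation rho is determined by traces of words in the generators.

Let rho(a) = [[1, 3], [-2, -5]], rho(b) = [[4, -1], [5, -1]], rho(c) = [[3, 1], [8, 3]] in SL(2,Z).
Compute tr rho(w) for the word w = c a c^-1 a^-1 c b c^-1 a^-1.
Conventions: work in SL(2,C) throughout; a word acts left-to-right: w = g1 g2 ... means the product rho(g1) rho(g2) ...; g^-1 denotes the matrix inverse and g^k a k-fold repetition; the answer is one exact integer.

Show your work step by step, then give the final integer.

-483562

rho(c) = [[3, 1], [8, 3]]
... * rho(a) = [[1, 3], [-2, -5]]  ->  [[1, 4], [2, 9]]
... * rho(c^-1) = [[3, -1], [-8, 3]]  ->  [[-29, 11], [-66, 25]]
... * rho(a^-1) = [[-5, -3], [2, 1]]  ->  [[167, 98], [380, 223]]
... * rho(c) = [[3, 1], [8, 3]]  ->  [[1285, 461], [2924, 1049]]
... * rho(b) = [[4, -1], [5, -1]]  ->  [[7445, -1746], [16941, -3973]]
... * rho(c^-1) = [[3, -1], [-8, 3]]  ->  [[36303, -12683], [82607, -28860]]
... * rho(a^-1) = [[-5, -3], [2, 1]]  ->  [[-206881, -121592], [-470755, -276681]]
tr = -206881 + -276681 = -483562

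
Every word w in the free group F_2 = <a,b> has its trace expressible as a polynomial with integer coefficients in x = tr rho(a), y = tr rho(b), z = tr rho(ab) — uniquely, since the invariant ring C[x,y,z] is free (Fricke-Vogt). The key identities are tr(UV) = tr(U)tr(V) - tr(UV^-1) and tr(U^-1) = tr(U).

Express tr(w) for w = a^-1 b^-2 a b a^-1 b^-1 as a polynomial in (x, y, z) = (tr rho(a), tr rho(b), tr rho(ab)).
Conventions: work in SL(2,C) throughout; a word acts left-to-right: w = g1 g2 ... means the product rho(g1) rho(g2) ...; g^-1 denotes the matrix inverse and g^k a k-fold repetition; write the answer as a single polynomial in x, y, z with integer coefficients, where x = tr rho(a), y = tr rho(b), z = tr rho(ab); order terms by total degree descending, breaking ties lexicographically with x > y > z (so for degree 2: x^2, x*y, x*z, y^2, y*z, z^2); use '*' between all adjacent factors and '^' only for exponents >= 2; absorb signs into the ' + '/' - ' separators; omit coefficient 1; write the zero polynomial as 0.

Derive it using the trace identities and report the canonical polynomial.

so trace(b^-1 a) = trace(a) * trace(b) - trace(a b) = x*y - z
reduce: trace(a b a) = trace(a) * trace(b a) - trace(b) = x*z - y
trace(a b a b) = trace(b a) * trace(b a) - trace(1)   [split at repeated b] = z^2 - 2
so trace(b^-1 a b a) = trace(a b a) * trace(b) - trace(a b a b) = x*y*z - y^2 - z^2 + 2
reduce: trace(b^-2 a b a) = trace(b^-1 a b a) * trace(b) - trace(b^-1 a b a b) = x*y^2*z - y^3 - y*z^2 - x*z + 3*y
reduce: trace(a^-1 b^-2 a b) = trace(b^-2 a b) * trace(a) - trace(b^-2 a b a) = -x*y^2*z + x^2*y + y^3 + y*z^2 - 3*y
reduce: trace(a^-1 b^-2 a b a^-1) = trace(a^-1 b^-2 a b) * trace(a) - trace(a^-1 b^-2 a b a) = -x^2*y^2*z + x^3*y + x*y^3 + x*y*z^2 - 4*x*y + z
trace(b^2) = trace(b) * trace(b) - trace(1) = y^2 - 2
trace(a b^2) = trace(b) * trace(a b) - trace(a) = y*z - x
reduce: trace(b a b^2) = trace(b) * trace(a b^2) - trace(a b) = y^2*z - x*y - z
trace(b a b^2 a) = trace(b) * trace(a b a b) - trace(a b a) = y*z^2 - x*z - y
reduce: trace(a b^2 a^-1 b) = trace(b a b^2) * trace(a) - trace(b a b^2 a) = x*y^2*z - x^2*y - y*z^2 + y
trace(a b^2 a^-1 b^-1) = trace(a b^2 a^-1) * trace(b) - trace(a b^2 a^-1 b) = -x*y^2*z + x^2*y + y^3 + y*z^2 - 3*y
reduce: trace(b a^-1 b^-2 a b) = trace(a b^2 a^-1 b^-1) * trace(b) - trace(a b^2 a^-1) = -x*y^3*z + x^2*y^2 + y^4 + y^2*z^2 - 4*y^2 + 2
so trace(b a b a b a) = trace(b a b a) * trace(b a) - trace(a b)   [split at repeated b] = z^3 - 3*z
trace(a b a b a^-1 b) = trace(b a b a b) * trace(a) - trace(b a b a b a) = x*y*z^2 - x^2*z - z^3 - x*y + 3*z
trace(a b a b a^-1 b^-1) = trace(a b a b a^-1) * trace(b) - trace(a b a b a^-1 b) = -x*y*z^2 + x^2*z + y^2*z + z^3 - 3*z
reduce: trace(b a^-1 b^-2 a b a) = trace(a b a b a^-1 b^-1) * trace(b) - trace(a b a b a^-1) = -x*y^2*z^2 + x^2*y*z + y^3*z + y*z^3 - 4*y*z + x
trace(a^-1 b^-2 a b a^-1 b) = trace(b a^-1 b^-2 a b) * trace(a) - trace(b a^-1 b^-2 a b a) = -x^2*y^3*z + x^3*y^2 + x*y^4 + 2*x*y^2*z^2 - x^2*y*z - y^3*z - y*z^3 - 4*x*y^2 + 4*y*z + x
trace(a^-1 b^-2 a b a^-1 b^-1) = trace(a^-1 b^-2 a b a^-1) * trace(b) - trace(a^-1 b^-2 a b a^-1 b) = -x*y^2*z^2 + x^2*y*z + y^3*z + y*z^3 - 3*y*z - x

-x*y^2*z^2 + x^2*y*z + y^3*z + y*z^3 - 3*y*z - x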